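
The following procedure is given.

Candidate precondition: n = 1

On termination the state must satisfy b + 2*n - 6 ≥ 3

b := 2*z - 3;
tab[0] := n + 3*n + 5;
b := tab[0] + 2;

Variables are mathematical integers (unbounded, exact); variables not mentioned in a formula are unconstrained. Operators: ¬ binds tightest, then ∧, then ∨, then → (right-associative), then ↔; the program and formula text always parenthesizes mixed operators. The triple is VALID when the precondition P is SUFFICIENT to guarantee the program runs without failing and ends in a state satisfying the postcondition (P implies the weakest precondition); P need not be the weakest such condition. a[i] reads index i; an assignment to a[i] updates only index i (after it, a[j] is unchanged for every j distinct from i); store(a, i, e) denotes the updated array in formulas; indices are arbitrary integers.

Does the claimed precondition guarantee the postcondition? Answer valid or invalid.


Working backward. After the program, the postcondition b + 2*n - 6 ≥ 3 must hold; in canonical form it is b + 2*n ≥ 9.
Before b := tab[0] + 2: tab[0] + 2*n ≥ 7
Before tab[0] := n + 3*n + 5: 6*n ≥ 2
Before b := 2*z - 3: 6*n ≥ 2
The weakest precondition is 6*n ≥ 2.
Check whether n = 1 implies it.
Every state satisfying the precondition satisfies the weakest precondition: the implication holds.
Answer: valid


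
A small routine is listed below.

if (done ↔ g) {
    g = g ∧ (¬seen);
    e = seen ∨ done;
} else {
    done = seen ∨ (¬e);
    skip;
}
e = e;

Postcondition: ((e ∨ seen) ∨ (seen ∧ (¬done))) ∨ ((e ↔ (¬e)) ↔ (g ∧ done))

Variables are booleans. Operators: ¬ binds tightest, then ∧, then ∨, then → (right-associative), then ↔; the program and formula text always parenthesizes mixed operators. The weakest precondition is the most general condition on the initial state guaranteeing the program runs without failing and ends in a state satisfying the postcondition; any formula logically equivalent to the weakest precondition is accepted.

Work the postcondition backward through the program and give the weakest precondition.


Working backward. After the program, the postcondition ((e ∨ seen) ∨ (seen ∧ (¬done))) ∨ ((e ↔ (¬e)) ↔ (g ∧ done)) must hold; in canonical form it is e ∨ seen ∨ (seen ∧ (¬done)) ∨ ((e ↔ (¬e)) ↔ (g ∧ done)).
Before e := e: e ∨ seen ∨ (seen ∧ (¬done)) ∨ ((e ↔ (¬e)) ↔ (g ∧ done))
Then branch requires seen ∨ done ∨ (seen ∧ (¬done)) ∨ (((seen ∨ done) ↔ (¬(seen ∨ done))) ↔ (g ∧ (¬seen) ∧ done)); else branch requires e ∨ seen ∨ (seen ∧ (¬(seen ∨ (¬e)))) ∨ ((e ↔ (¬e)) ↔ (g ∧ (seen ∨ (¬e)))).
Before the if: ((done ↔ g) → (seen ∨ done ∨ (seen ∧ (¬done)) ∨ (((seen ∨ done) ↔ (¬(seen ∨ done))) ↔ (g ∧ (¬seen) ∧ done)))) ∧ ((¬(done ↔ g)) → (e ∨ seen ∨ (seen ∧ (¬(seen ∨ (¬e)))) ∨ ((e ↔ (¬e)) ↔ (g ∧ (seen ∨ (¬e))))))
Answer: WP = ((done ↔ g) → (seen ∨ done ∨ (seen ∧ (¬done)) ∨ (((seen ∨ done) ↔ (¬(seen ∨ done))) ↔ (g ∧ (¬seen) ∧ done)))) ∧ ((¬(done ↔ g)) → (e ∨ seen ∨ (seen ∧ (¬(seen ∨ (¬e)))) ∨ ((e ↔ (¬e)) ↔ (g ∧ (seen ∨ (¬e))))))


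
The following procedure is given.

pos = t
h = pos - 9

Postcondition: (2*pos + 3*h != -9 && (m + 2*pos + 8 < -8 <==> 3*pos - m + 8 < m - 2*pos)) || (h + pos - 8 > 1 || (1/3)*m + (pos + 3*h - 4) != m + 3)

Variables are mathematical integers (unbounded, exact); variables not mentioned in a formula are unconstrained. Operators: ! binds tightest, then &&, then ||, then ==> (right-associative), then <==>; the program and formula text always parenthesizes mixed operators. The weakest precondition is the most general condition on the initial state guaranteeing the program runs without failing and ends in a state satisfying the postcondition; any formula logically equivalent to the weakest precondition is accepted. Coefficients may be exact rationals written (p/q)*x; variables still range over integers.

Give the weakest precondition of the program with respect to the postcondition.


Working backward. After the program, the postcondition (2*pos + 3*h != -9 && (m + 2*pos + 8 < -8 <==> 3*pos - m + 8 < m - 2*pos)) || (h + pos - 8 > 1 || (1/3)*m + (pos + 3*h - 4) != m + 3) must hold; in canonical form it is (3*h + 2*pos != -9 && (m + 2*pos < -16 <==> 5*pos < 2*m - 8)) || h + pos > 9 || 3*h + pos != (2/3)*m + 7.
Before h := pos - 9: (5*pos != 18 && (m + 2*pos < -16 <==> 5*pos < 2*m - 8)) || 2*pos > 18 || 4*pos != (2/3)*m + 34
Before pos := t: (5*t != 18 && (m + 2*t < -16 <==> 5*t < 2*m - 8)) || 2*t > 18 || 4*t != (2/3)*m + 34
Answer: WP = (5*t != 18 && (m + 2*t < -16 <==> 5*t < 2*m - 8)) || 2*t > 18 || 4*t != (2/3)*m + 34


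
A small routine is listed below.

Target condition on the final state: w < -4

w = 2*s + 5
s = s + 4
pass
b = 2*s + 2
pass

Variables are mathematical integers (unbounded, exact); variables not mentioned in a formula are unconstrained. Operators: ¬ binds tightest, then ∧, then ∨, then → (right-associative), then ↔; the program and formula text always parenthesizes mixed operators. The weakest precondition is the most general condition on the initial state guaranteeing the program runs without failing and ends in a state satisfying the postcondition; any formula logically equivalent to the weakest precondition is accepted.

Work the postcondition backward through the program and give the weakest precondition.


Working backward. After the program, w < -4 must hold.
Before skip: w < -4
Before b := 2*s + 2: w < -4
Before skip: w < -4
Before s := s + 4: w < -4
Before w := 2*s + 5: 2*s < -9
Answer: WP = 2*s < -9


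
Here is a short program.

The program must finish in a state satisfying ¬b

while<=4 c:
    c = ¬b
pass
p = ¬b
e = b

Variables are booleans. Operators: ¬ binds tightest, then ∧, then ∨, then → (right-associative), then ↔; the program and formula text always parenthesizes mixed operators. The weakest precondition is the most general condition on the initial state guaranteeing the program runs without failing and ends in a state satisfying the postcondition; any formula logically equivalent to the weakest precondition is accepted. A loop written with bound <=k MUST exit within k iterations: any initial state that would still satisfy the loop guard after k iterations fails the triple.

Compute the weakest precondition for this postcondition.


Working backward. After the program, ¬b must hold.
Before e := b: ¬b
Before p := ¬b: ¬b
Before skip: ¬b
Before the loop (bound <=4), unroll the exhaustion recursion (WP_0 = exit-now case; WP_j = one more guarded iteration, up to j = 4):
  WP_0: (¬c) ∧ (¬b)
  WP_1: (¬c) ∧ ((¬c) → (¬b))
  WP_2: (c → (b ∧ (b → (¬b)))) ∧ ((¬c) → (¬b))
  WP_3: (c → (((¬b) → (b ∧ (b → (¬b)))) ∧ (b → (¬b)))) ∧ ((¬c) → (¬b))
  WP_4: (c → (((¬b) → (((¬b) → (b ∧ (b → (¬b)))) ∧ (b → (¬b)))) ∧ (b → (¬b)))) ∧ ((¬c) → (¬b))
So before the loop: (c → (((¬b) → (((¬b) → (b ∧ (b → (¬b)))) ∧ (b → (¬b)))) ∧ (b → (¬b)))) ∧ ((¬c) → (¬b))
Answer: WP = (c → (((¬b) → (((¬b) → (b ∧ (b → (¬b)))) ∧ (b → (¬b)))) ∧ (b → (¬b)))) ∧ ((¬c) → (¬b))


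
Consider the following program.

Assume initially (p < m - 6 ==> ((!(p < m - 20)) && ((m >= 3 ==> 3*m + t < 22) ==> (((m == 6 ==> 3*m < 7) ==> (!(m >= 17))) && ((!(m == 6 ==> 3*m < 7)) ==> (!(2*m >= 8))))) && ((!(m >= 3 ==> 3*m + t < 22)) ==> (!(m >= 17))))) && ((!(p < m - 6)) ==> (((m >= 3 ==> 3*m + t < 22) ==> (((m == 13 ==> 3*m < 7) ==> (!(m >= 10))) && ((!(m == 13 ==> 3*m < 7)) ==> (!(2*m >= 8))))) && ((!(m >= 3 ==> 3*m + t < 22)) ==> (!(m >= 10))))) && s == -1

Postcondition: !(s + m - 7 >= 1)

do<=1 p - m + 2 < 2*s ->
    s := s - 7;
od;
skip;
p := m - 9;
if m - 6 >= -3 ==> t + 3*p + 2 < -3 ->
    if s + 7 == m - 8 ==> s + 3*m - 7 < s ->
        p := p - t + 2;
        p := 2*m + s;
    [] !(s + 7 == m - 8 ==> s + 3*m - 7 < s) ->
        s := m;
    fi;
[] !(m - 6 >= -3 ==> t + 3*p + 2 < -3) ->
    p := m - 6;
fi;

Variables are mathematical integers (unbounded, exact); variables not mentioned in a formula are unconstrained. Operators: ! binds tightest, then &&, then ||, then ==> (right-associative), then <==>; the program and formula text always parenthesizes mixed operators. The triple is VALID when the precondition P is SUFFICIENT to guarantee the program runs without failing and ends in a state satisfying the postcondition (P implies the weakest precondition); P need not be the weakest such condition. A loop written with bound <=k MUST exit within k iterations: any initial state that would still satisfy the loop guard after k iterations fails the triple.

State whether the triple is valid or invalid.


Working backward. After the program, the postcondition !(s + m - 7 >= 1) must hold; in canonical form it is !(m + s >= 8).
Then branch requires ((s == m - 15 ==> 3*m < 7) ==> (!(m + s >= 8))) && ((!(s == m - 15 ==> 3*m < 7)) ==> (!(2*m >= 8))); else branch requires !(m + s >= 8).
Before the if: ((m >= 3 ==> 3*p + t < -5) ==> (((s == m - 15 ==> 3*m < 7) ==> (!(m + s >= 8))) && ((!(s == m - 15 ==> 3*m < 7)) ==> (!(2*m >= 8))))) && ((!(m >= 3 ==> 3*p + t < -5)) ==> (!(m + s >= 8)))
Before p := m - 9: ((m >= 3 ==> 3*m + t < 22) ==> (((s == m - 15 ==> 3*m < 7) ==> (!(m + s >= 8))) && ((!(s == m - 15 ==> 3*m < 7)) ==> (!(2*m >= 8))))) && ((!(m >= 3 ==> 3*m + t < 22)) ==> (!(m + s >= 8)))
Before skip: ((m >= 3 ==> 3*m + t < 22) ==> (((s == m - 15 ==> 3*m < 7) ==> (!(m + s >= 8))) && ((!(s == m - 15 ==> 3*m < 7)) ==> (!(2*m >= 8))))) && ((!(m >= 3 ==> 3*m + t < 22)) ==> (!(m + s >= 8)))
Before the loop (bound <=1), unroll the exhaustion recursion (WP_0 = exit-now case; WP_j = one more guarded iteration, up to j = 1):
  WP_0: (!(p < m + 2*s - 2)) && ((m >= 3 ==> 3*m + t < 22) ==> (((s == m - 15 ==> 3*m < 7) ==> (!(m + s >= 8))) && ((!(s == m - 15 ==> 3*m < 7)) ==> (!(2*m >= 8))))) && ((!(m >= 3 ==> 3*m + t < 22)) ==> (!(m + s >= 8)))
  WP_1: (p < m + 2*s - 2 ==> ((!(p < m + 2*s - 16)) && ((m >= 3 ==> 3*m + t < 22) ==> (((s == m - 8 ==> 3*m < 7) ==> (!(m + s >= 15))) && ((!(s == m - 8 ==> 3*m < 7)) ==> (!(2*m >= 8))))) && ((!(m >= 3 ==> 3*m + t < 22)) ==> (!(m + s >= 15))))) && ((!(p < m + 2*s - 2)) ==> (((m >= 3 ==> 3*m + t < 22) ==> (((s == m - 15 ==> 3*m < 7) ==> (!(m + s >= 8))) && ((!(s == m - 15 ==> 3*m < 7)) ==> (!(2*m >= 8))))) && ((!(m >= 3 ==> 3*m + t < 22)) ==> (!(m + s >= 8)))))
So before the loop: (p < m + 2*s - 2 ==> ((!(p < m + 2*s - 16)) && ((m >= 3 ==> 3*m + t < 22) ==> (((s == m - 8 ==> 3*m < 7) ==> (!(m + s >= 15))) && ((!(s == m - 8 ==> 3*m < 7)) ==> (!(2*m >= 8))))) && ((!(m >= 3 ==> 3*m + t < 22)) ==> (!(m + s >= 15))))) && ((!(p < m + 2*s - 2)) ==> (((m >= 3 ==> 3*m + t < 22) ==> (((s == m - 15 ==> 3*m < 7) ==> (!(m + s >= 8))) && ((!(s == m - 15 ==> 3*m < 7)) ==> (!(2*m >= 8))))) && ((!(m >= 3 ==> 3*m + t < 22)) ==> (!(m + s >= 8)))))
The weakest precondition is (p < m + 2*s - 2 ==> ((!(p < m + 2*s - 16)) && ((m >= 3 ==> 3*m + t < 22) ==> (((s == m - 8 ==> 3*m < 7) ==> (!(m + s >= 15))) && ((!(s == m - 8 ==> 3*m < 7)) ==> (!(2*m >= 8))))) && ((!(m >= 3 ==> 3*m + t < 22)) ==> (!(m + s >= 15))))) && ((!(p < m + 2*s - 2)) ==> (((m >= 3 ==> 3*m + t < 22) ==> (((s == m - 15 ==> 3*m < 7) ==> (!(m + s >= 8))) && ((!(s == m - 15 ==> 3*m < 7)) ==> (!(2*m >= 8))))) && ((!(m >= 3 ==> 3*m + t < 22)) ==> (!(m + s >= 8))))).
Check whether (p < m - 6 ==> ((!(p < m - 20)) && ((m >= 3 ==> 3*m + t < 22) ==> (((m == 6 ==> 3*m < 7) ==> (!(m >= 17))) && ((!(m == 6 ==> 3*m < 7)) ==> (!(2*m >= 8))))) && ((!(m >= 3 ==> 3*m + t < 22)) ==> (!(m >= 17))))) && ((!(p < m - 6)) ==> (((m >= 3 ==> 3*m + t < 22) ==> (((m == 13 ==> 3*m < 7) ==> (!(m >= 10))) && ((!(m == 13 ==> 3*m < 7)) ==> (!(2*m >= 8))))) && ((!(m >= 3 ==> 3*m + t < 22)) ==> (!(m >= 10))))) && s == -1 implies it.
Countermodel: at the initial state m = 7, p = -12, s = -1, t = 0, the precondition holds but the weakest precondition fails.
Answer: invalid


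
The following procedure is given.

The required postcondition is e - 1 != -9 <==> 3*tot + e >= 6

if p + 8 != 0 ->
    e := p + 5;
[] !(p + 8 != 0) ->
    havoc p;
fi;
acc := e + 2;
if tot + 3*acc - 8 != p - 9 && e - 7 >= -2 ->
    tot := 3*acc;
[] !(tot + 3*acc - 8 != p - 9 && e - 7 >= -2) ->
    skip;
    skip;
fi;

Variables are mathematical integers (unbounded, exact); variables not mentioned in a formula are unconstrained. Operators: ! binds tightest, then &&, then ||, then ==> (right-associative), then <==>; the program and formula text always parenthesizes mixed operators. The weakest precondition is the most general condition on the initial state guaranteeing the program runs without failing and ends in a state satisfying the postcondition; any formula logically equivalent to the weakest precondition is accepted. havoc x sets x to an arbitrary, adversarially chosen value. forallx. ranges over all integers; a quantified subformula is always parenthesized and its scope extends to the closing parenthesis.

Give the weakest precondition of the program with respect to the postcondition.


Working backward. After the program, the postcondition e - 1 != -9 <==> 3*tot + e >= 6 must hold; in canonical form it is e != -8 <==> e + 3*tot >= 6.
Then branch requires e != -8 <==> 9*acc + e >= 6; else branch requires e != -8 <==> e + 3*tot >= 6.
Before the if: ((3*acc + tot != p - 1 && e >= 5) ==> (e != -8 <==> 9*acc + e >= 6)) && ((!(3*acc + tot != p - 1 && e >= 5)) ==> (e != -8 <==> e + 3*tot >= 6))
Before acc := e + 2: ((3*e + tot != p - 7 && e >= 5) ==> (e != -8 <==> 10*e >= -12)) && ((!(3*e + tot != p - 7 && e >= 5)) ==> (e != -8 <==> e + 3*tot >= 6))
Then branch requires ((2*p + tot != -22 && p >= 0) ==> (p != -13 <==> 10*p >= -62)) && ((!(2*p + tot != -22 && p >= 0)) ==> (p != -13 <==> p + 3*tot >= 1)); else branch requires forall p_1. (((3*e + tot != p_1 - 7 && e >= 5) ==> (e != -8 <==> 10*e >= -12)) && ((!(3*e + tot != p_1 - 7 && e >= 5)) ==> (e != -8 <==> e + 3*tot >= 6))).
Before the if: (p != -8 ==> (((2*p + tot != -22 && p >= 0) ==> (p != -13 <==> 10*p >= -62)) && ((!(2*p + tot != -22 && p >= 0)) ==> (p != -13 <==> p + 3*tot >= 1)))) && ((!(p != -8)) ==> (forall p_1. (((3*e + tot != p_1 - 7 && e >= 5) ==> (e != -8 <==> 10*e >= -12)) && ((!(3*e + tot != p_1 - 7 && e >= 5)) ==> (e != -8 <==> e + 3*tot >= 6)))))
Answer: WP = (p != -8 ==> (((2*p + tot != -22 && p >= 0) ==> (p != -13 <==> 10*p >= -62)) && ((!(2*p + tot != -22 && p >= 0)) ==> (p != -13 <==> p + 3*tot >= 1)))) && ((!(p != -8)) ==> (forall p_1. (((3*e + tot != p_1 - 7 && e >= 5) ==> (e != -8 <==> 10*e >= -12)) && ((!(3*e + tot != p_1 - 7 && e >= 5)) ==> (e != -8 <==> e + 3*tot >= 6)))))


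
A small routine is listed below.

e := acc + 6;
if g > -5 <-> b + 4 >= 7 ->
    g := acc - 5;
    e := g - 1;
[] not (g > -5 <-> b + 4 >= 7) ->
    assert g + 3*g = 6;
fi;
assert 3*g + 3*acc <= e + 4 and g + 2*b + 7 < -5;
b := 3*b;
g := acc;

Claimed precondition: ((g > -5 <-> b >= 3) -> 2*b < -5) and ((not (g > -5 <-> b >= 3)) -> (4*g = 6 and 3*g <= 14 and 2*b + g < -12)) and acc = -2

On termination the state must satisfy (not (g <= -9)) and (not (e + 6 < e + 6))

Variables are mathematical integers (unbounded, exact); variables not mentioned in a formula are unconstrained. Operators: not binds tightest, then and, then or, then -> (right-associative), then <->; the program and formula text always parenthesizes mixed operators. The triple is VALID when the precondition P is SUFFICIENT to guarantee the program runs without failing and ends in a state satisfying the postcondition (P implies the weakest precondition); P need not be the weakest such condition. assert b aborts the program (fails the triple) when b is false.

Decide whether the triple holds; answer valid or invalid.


Working backward. After the program, the postcondition (not (g <= -9)) and (not (e + 6 < e + 6)) must hold; in canonical form it is not (g <= -9).
Before g := acc: not (acc <= -9)
Before b := 3*b: not (acc <= -9)
Before assert 3*g + 3*acc <= e + 4 and g + 2*b + 7 < -5: 3*acc + 3*g <= e + 4 and 2*b + g < -12 and (not (acc <= -9))
Then branch requires 5*acc <= 13 and acc + 2*b < -7 and (not (acc <= -9)); else branch requires 4*g = 6 and 3*acc + 3*g <= e + 4 and 2*b + g < -12 and (not (acc <= -9)).
Before the if: ((g > -5 <-> b >= 3) -> (5*acc <= 13 and acc + 2*b < -7 and (not (acc <= -9)))) and ((not (g > -5 <-> b >= 3)) -> (4*g = 6 and 3*acc + 3*g <= e + 4 and 2*b + g < -12 and (not (acc <= -9))))
Before e := acc + 6: ((g > -5 <-> b >= 3) -> (5*acc <= 13 and acc + 2*b < -7 and (not (acc <= -9)))) and ((not (g > -5 <-> b >= 3)) -> (4*g = 6 and 2*acc + 3*g <= 10 and 2*b + g < -12 and (not (acc <= -9))))
The weakest precondition is ((g > -5 <-> b >= 3) -> (5*acc <= 13 and acc + 2*b < -7 and (not (acc <= -9)))) and ((not (g > -5 <-> b >= 3)) -> (4*g = 6 and 2*acc + 3*g <= 10 and 2*b + g < -12 and (not (acc <= -9)))).
Check whether ((g > -5 <-> b >= 3) -> 2*b < -5) and ((not (g > -5 <-> b >= 3)) -> (4*g = 6 and 3*g <= 14 and 2*b + g < -12)) and acc = -2 implies it.
Every state satisfying the precondition satisfies the weakest precondition: the implication holds.
Answer: valid


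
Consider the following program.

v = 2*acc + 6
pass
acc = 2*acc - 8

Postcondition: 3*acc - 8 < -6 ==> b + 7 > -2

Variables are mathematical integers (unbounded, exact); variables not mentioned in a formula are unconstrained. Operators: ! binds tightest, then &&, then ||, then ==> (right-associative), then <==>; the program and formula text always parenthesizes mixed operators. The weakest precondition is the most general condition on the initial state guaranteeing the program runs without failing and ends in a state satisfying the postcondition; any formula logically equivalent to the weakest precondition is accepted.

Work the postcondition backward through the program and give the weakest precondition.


Working backward. After the program, the postcondition 3*acc - 8 < -6 ==> b + 7 > -2 must hold; in canonical form it is 3*acc < 2 ==> b > -9.
Before acc := 2*acc - 8: 6*acc < 26 ==> b > -9
Before skip: 6*acc < 26 ==> b > -9
Before v := 2*acc + 6: 6*acc < 26 ==> b > -9
Answer: WP = 6*acc < 26 ==> b > -9


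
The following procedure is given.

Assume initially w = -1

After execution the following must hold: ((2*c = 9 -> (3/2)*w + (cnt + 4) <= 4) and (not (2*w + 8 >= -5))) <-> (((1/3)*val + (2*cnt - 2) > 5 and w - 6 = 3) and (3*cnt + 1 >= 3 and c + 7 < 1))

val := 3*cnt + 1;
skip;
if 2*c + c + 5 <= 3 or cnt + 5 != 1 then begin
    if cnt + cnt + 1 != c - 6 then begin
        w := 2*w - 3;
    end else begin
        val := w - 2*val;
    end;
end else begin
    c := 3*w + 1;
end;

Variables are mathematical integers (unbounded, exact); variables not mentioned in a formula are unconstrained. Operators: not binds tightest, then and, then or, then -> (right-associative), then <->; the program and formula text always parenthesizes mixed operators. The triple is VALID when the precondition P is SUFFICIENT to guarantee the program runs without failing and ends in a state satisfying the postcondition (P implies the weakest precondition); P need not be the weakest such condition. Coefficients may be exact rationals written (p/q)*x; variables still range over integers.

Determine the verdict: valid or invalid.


Working backward. After the program, the postcondition ((2*c = 9 -> (3/2)*w + (cnt + 4) <= 4) and (not (2*w + 8 >= -5))) <-> (((1/3)*val + (2*cnt - 2) > 5 and w - 6 = 3) and (3*cnt + 1 >= 3 and c + 7 < 1)) must hold; in canonical form it is ((2*c = 9 -> cnt + (3/2)*w <= 0) and (not (2*w >= -13))) <-> (2*cnt + (1/3)*val > 7 and w = 9 and 3*cnt >= 2 and c < -6).
Then branch requires (2*cnt != c - 7 -> (((2*c = 9 -> cnt + 3*w <= 9/2) and (not (4*w >= -7))) <-> (2*cnt + (1/3)*val > 7 and 2*w = 12 and 3*cnt >= 2 and c < -6))) and ((not (2*cnt != c - 7)) -> (((2*c = 9 -> cnt + (3/2)*w <= 0) and (not (2*w >= -13))) <-> (2*cnt + (1/3)*w > (2/3)*val + 7 and w = 9 and 3*cnt >= 2 and c < -6))); else branch requires ((6*w = 7 -> cnt + (3/2)*w <= 0) and (not (2*w >= -13))) <-> (2*cnt + (1/3)*val > 7 and w = 9 and 3*cnt >= 2 and 3*w < -7).
Before the if: ((3*c <= -2 or cnt != -4) -> ((2*cnt != c - 7 -> (((2*c = 9 -> cnt + 3*w <= 9/2) and (not (4*w >= -7))) <-> (2*cnt + (1/3)*val > 7 and 2*w = 12 and 3*cnt >= 2 and c < -6))) and ((not (2*cnt != c - 7)) -> (((2*c = 9 -> cnt + (3/2)*w <= 0) and (not (2*w >= -13))) <-> (2*cnt + (1/3)*w > (2/3)*val + 7 and w = 9 and 3*cnt >= 2 and c < -6))))) and ((not (3*c <= -2 or cnt != -4)) -> (((6*w = 7 -> cnt + (3/2)*w <= 0) and (not (2*w >= -13))) <-> (2*cnt + (1/3)*val > 7 and w = 9 and 3*cnt >= 2 and 3*w < -7)))
Before skip: ((3*c <= -2 or cnt != -4) -> ((2*cnt != c - 7 -> (((2*c = 9 -> cnt + 3*w <= 9/2) and (not (4*w >= -7))) <-> (2*cnt + (1/3)*val > 7 and 2*w = 12 and 3*cnt >= 2 and c < -6))) and ((not (2*cnt != c - 7)) -> (((2*c = 9 -> cnt + (3/2)*w <= 0) and (not (2*w >= -13))) <-> (2*cnt + (1/3)*w > (2/3)*val + 7 and w = 9 and 3*cnt >= 2 and c < -6))))) and ((not (3*c <= -2 or cnt != -4)) -> (((6*w = 7 -> cnt + (3/2)*w <= 0) and (not (2*w >= -13))) <-> (2*cnt + (1/3)*val > 7 and w = 9 and 3*cnt >= 2 and 3*w < -7)))
Before val := 3*cnt + 1: ((3*c <= -2 or cnt != -4) -> ((2*cnt != c - 7 -> (((2*c = 9 -> cnt + 3*w <= 9/2) and (not (4*w >= -7))) <-> (3*cnt > 20/3 and 2*w = 12 and 3*cnt >= 2 and c < -6))) and ((not (2*cnt != c - 7)) -> (((2*c = 9 -> cnt + (3/2)*w <= 0) and (not (2*w >= -13))) <-> ((1/3)*w > 23/3 and w = 9 and 3*cnt >= 2 and c < -6))))) and ((not (3*c <= -2 or cnt != -4)) -> (((6*w = 7 -> cnt + (3/2)*w <= 0) and (not (2*w >= -13))) <-> (3*cnt > 20/3 and w = 9 and 3*cnt >= 2 and 3*w < -7)))
The weakest precondition is ((3*c <= -2 or cnt != -4) -> ((2*cnt != c - 7 -> (((2*c = 9 -> cnt + 3*w <= 9/2) and (not (4*w >= -7))) <-> (3*cnt > 20/3 and 2*w = 12 and 3*cnt >= 2 and c < -6))) and ((not (2*cnt != c - 7)) -> (((2*c = 9 -> cnt + (3/2)*w <= 0) and (not (2*w >= -13))) <-> ((1/3)*w > 23/3 and w = 9 and 3*cnt >= 2 and c < -6))))) and ((not (3*c <= -2 or cnt != -4)) -> (((6*w = 7 -> cnt + (3/2)*w <= 0) and (not (2*w >= -13))) <-> (3*cnt > 20/3 and w = 9 and 3*cnt >= 2 and 3*w < -7))).
Check whether w = -1 implies it.
Every state satisfying the precondition satisfies the weakest precondition: the implication holds.
Answer: valid


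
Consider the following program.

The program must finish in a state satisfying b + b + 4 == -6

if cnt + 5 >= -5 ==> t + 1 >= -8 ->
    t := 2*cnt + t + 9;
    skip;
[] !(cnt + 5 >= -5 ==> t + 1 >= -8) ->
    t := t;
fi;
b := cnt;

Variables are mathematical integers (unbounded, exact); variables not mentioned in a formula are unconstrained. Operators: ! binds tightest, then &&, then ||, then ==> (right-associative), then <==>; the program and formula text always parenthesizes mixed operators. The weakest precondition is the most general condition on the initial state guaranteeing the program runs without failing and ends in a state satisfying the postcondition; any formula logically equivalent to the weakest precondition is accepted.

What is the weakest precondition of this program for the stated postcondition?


Working backward. After the program, the postcondition b + b + 4 == -6 must hold; in canonical form it is 2*b == -10.
Before b := cnt: 2*cnt == -10
Then branch requires 2*cnt == -10; else branch requires 2*cnt == -10.
Before the if: ((cnt >= -10 ==> t >= -9) ==> 2*cnt == -10) && ((!(cnt >= -10 ==> t >= -9)) ==> 2*cnt == -10)
Answer: WP = ((cnt >= -10 ==> t >= -9) ==> 2*cnt == -10) && ((!(cnt >= -10 ==> t >= -9)) ==> 2*cnt == -10)


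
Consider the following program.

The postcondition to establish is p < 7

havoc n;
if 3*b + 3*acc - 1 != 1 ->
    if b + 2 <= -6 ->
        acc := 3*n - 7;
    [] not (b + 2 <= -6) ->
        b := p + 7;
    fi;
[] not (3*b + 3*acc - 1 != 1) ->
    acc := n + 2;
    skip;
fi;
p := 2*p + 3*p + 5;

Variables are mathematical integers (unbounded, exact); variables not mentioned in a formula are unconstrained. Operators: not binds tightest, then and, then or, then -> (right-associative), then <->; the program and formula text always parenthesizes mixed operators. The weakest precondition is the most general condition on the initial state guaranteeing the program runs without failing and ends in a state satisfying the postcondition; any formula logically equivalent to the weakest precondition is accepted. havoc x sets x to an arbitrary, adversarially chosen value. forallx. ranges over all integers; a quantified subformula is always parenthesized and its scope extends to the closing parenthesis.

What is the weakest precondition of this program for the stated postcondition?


Working backward. After the program, p < 7 must hold.
Before p := 2*p + 3*p + 5: 5*p < 2
Then branch requires (b <= -8 -> 5*p < 2) and ((not (b <= -8)) -> 5*p < 2); else branch requires 5*p < 2.
Before the if: (3*acc + 3*b != 2 -> ((b <= -8 -> 5*p < 2) and ((not (b <= -8)) -> 5*p < 2))) and ((not (3*acc + 3*b != 2)) -> 5*p < 2)
Before havoc n: (3*acc + 3*b != 2 -> ((b <= -8 -> 5*p < 2) and ((not (b <= -8)) -> 5*p < 2))) and ((not (3*acc + 3*b != 2)) -> 5*p < 2)
Answer: WP = (3*acc + 3*b != 2 -> ((b <= -8 -> 5*p < 2) and ((not (b <= -8)) -> 5*p < 2))) and ((not (3*acc + 3*b != 2)) -> 5*p < 2)


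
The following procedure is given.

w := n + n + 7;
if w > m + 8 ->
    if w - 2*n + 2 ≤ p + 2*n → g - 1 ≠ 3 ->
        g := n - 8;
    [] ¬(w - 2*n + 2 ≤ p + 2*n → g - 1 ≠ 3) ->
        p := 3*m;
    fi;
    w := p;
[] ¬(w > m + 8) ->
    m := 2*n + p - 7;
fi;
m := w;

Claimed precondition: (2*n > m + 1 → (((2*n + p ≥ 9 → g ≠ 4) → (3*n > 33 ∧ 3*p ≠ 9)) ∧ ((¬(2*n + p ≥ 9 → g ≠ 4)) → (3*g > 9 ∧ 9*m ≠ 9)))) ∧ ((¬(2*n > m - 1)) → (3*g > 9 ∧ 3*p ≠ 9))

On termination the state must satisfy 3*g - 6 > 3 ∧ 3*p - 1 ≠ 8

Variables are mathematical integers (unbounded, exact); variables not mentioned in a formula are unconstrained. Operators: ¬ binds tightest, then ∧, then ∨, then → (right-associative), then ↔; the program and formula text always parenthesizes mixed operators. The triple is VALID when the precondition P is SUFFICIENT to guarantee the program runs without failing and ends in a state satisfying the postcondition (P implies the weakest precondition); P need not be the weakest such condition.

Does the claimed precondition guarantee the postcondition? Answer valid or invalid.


Working backward. After the program, the postcondition 3*g - 6 > 3 ∧ 3*p - 1 ≠ 8 must hold; in canonical form it is 3*g > 9 ∧ 3*p ≠ 9.
Before m := w: 3*g > 9 ∧ 3*p ≠ 9
Then branch requires ((w ≤ 4*n + p - 2 → g ≠ 4) → (3*n > 33 ∧ 3*p ≠ 9)) ∧ ((¬(w ≤ 4*n + p - 2 → g ≠ 4)) → (3*g > 9 ∧ 9*m ≠ 9)); else branch requires 3*g > 9 ∧ 3*p ≠ 9.
Before the if: (w > m + 8 → (((w ≤ 4*n + p - 2 → g ≠ 4) → (3*n > 33 ∧ 3*p ≠ 9)) ∧ ((¬(w ≤ 4*n + p - 2 → g ≠ 4)) → (3*g > 9 ∧ 9*m ≠ 9)))) ∧ ((¬(w > m + 8)) → (3*g > 9 ∧ 3*p ≠ 9))
Before w := n + n + 7: (2*n > m + 1 → (((2*n + p ≥ 9 → g ≠ 4) → (3*n > 33 ∧ 3*p ≠ 9)) ∧ ((¬(2*n + p ≥ 9 → g ≠ 4)) → (3*g > 9 ∧ 9*m ≠ 9)))) ∧ ((¬(2*n > m + 1)) → (3*g > 9 ∧ 3*p ≠ 9))
The weakest precondition is (2*n > m + 1 → (((2*n + p ≥ 9 → g ≠ 4) → (3*n > 33 ∧ 3*p ≠ 9)) ∧ ((¬(2*n + p ≥ 9 → g ≠ 4)) → (3*g > 9 ∧ 9*m ≠ 9)))) ∧ ((¬(2*n > m + 1)) → (3*g > 9 ∧ 3*p ≠ 9)).
Check whether (2*n > m + 1 → (((2*n + p ≥ 9 → g ≠ 4) → (3*n > 33 ∧ 3*p ≠ 9)) ∧ ((¬(2*n + p ≥ 9 → g ≠ 4)) → (3*g > 9 ∧ 9*m ≠ 9)))) ∧ ((¬(2*n > m - 1)) → (3*g > 9 ∧ 3*p ≠ 9)) implies it.
Countermodel: at the initial state g = 0, m = 0, n = 0, p = 3, the precondition holds but the weakest precondition fails.
Answer: invalid


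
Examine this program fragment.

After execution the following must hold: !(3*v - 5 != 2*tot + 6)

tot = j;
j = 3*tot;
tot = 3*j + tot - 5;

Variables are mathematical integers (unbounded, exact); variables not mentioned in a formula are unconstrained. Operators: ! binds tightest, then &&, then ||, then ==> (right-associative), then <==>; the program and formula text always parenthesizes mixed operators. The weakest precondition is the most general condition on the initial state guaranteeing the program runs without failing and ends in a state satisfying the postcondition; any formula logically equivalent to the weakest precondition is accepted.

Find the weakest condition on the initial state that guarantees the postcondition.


Working backward. After the program, the postcondition !(3*v - 5 != 2*tot + 6) must hold; in canonical form it is !(3*v != 2*tot + 11).
Before tot := 3*j + tot - 5: !(3*v != 6*j + 2*tot + 1)
Before j := 3*tot: !(3*v != 20*tot + 1)
Before tot := j: !(3*v != 20*j + 1)
Answer: WP = !(3*v != 20*j + 1)


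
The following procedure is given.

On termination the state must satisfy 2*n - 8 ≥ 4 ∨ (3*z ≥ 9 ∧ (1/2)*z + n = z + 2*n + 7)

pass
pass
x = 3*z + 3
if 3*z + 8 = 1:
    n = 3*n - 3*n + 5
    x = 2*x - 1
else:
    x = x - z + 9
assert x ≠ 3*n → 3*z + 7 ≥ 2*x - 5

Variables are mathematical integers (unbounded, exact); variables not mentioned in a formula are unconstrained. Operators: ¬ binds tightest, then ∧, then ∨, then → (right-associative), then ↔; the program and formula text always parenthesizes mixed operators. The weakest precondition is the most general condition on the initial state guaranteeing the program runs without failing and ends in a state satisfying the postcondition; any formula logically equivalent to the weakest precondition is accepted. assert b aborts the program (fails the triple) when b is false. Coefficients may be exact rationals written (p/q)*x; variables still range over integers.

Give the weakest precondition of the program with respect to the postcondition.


Working backward. After the program, the postcondition 2*n - 8 ≥ 4 ∨ (3*z ≥ 9 ∧ (1/2)*z + n = z + 2*n + 7) must hold; in canonical form it is 2*n ≥ 12 ∨ (3*z ≥ 9 ∧ n + (1/2)*z = -7).
Before assert x ≠ 3*n → 3*z + 7 ≥ 2*x - 5: (x ≠ 3*n → 3*z ≥ 2*x - 12) ∧ (2*n ≥ 12 ∨ (3*z ≥ 9 ∧ n + (1/2)*z = -7))
Then branch requires (2*x ≠ 16 → 3*z ≥ 4*x - 14) ∧ 3*z ≥ 9 ∧ (1/2)*z = -12; else branch requires (x ≠ 3*n + z - 9 → 5*z ≥ 2*x + 6) ∧ (2*n ≥ 12 ∨ (3*z ≥ 9 ∧ n + (1/2)*z = -7)).
Before the if: (3*z = -7 → ((2*x ≠ 16 → 3*z ≥ 4*x - 14) ∧ 3*z ≥ 9 ∧ (1/2)*z = -12)) ∧ ((¬(3*z = -7)) → ((x ≠ 3*n + z - 9 → 5*z ≥ 2*x + 6) ∧ (2*n ≥ 12 ∨ (3*z ≥ 9 ∧ n + (1/2)*z = -7))))
Before x := 3*z + 3: (3*z = -7 → ((6*z ≠ 10 → 9*z ≤ 2) ∧ 3*z ≥ 9 ∧ (1/2)*z = -12)) ∧ ((¬(3*z = -7)) → ((2*z ≠ 3*n - 12 → z ≤ -12) ∧ (2*n ≥ 12 ∨ (3*z ≥ 9 ∧ n + (1/2)*z = -7))))
Before skip: (3*z = -7 → ((6*z ≠ 10 → 9*z ≤ 2) ∧ 3*z ≥ 9 ∧ (1/2)*z = -12)) ∧ ((¬(3*z = -7)) → ((2*z ≠ 3*n - 12 → z ≤ -12) ∧ (2*n ≥ 12 ∨ (3*z ≥ 9 ∧ n + (1/2)*z = -7))))
Before skip: (3*z = -7 → ((6*z ≠ 10 → 9*z ≤ 2) ∧ 3*z ≥ 9 ∧ (1/2)*z = -12)) ∧ ((¬(3*z = -7)) → ((2*z ≠ 3*n - 12 → z ≤ -12) ∧ (2*n ≥ 12 ∨ (3*z ≥ 9 ∧ n + (1/2)*z = -7))))
Answer: WP = (3*z = -7 → ((6*z ≠ 10 → 9*z ≤ 2) ∧ 3*z ≥ 9 ∧ (1/2)*z = -12)) ∧ ((¬(3*z = -7)) → ((2*z ≠ 3*n - 12 → z ≤ -12) ∧ (2*n ≥ 12 ∨ (3*z ≥ 9 ∧ n + (1/2)*z = -7))))


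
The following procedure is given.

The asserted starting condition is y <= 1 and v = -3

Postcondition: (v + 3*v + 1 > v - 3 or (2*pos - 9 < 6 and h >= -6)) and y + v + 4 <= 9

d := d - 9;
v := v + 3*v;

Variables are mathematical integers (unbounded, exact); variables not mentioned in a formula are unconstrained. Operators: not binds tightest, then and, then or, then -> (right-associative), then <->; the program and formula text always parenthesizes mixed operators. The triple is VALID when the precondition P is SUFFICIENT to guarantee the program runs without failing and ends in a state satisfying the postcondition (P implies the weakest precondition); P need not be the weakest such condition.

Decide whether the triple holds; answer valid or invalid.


Working backward. After the program, the postcondition (v + 3*v + 1 > v - 3 or (2*pos - 9 < 6 and h >= -6)) and y + v + 4 <= 9 must hold; in canonical form it is (3*v > -4 or (2*pos < 15 and h >= -6)) and v + y <= 5.
Before v := v + 3*v: (12*v > -4 or (2*pos < 15 and h >= -6)) and 4*v + y <= 5
Before d := d - 9: (12*v > -4 or (2*pos < 15 and h >= -6)) and 4*v + y <= 5
The weakest precondition is (12*v > -4 or (2*pos < 15 and h >= -6)) and 4*v + y <= 5.
Check whether y <= 1 and v = -3 implies it.
Countermodel: at the initial state h = -6, pos = 8, v = -3, y = 0, the precondition holds but the weakest precondition fails.
Answer: invalid


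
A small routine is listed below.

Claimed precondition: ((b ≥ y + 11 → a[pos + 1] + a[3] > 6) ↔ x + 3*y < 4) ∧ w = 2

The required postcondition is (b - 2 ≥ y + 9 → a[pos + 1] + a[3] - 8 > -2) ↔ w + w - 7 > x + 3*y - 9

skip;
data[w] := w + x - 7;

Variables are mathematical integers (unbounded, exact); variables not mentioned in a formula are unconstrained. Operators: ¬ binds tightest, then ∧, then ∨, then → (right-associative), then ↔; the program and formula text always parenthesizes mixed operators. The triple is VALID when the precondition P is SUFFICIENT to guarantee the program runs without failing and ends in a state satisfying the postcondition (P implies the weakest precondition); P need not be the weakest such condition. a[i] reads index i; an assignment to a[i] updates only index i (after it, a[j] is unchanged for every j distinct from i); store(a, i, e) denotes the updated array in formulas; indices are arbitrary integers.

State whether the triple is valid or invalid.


Working backward. After the program, the postcondition (b - 2 ≥ y + 9 → a[pos + 1] + a[3] - 8 > -2) ↔ w + w - 7 > x + 3*y - 9 must hold; in canonical form it is (b ≥ y + 11 → a[pos + 1] + a[3] > 6) ↔ 2*w > x + 3*y - 2.
Before data[w] := w + x - 7: (b ≥ y + 11 → a[pos + 1] + a[3] > 6) ↔ 2*w > x + 3*y - 2
Before skip: (b ≥ y + 11 → a[pos + 1] + a[3] > 6) ↔ 2*w > x + 3*y - 2
The weakest precondition is (b ≥ y + 11 → a[pos + 1] + a[3] > 6) ↔ 2*w > x + 3*y - 2.
Check whether ((b ≥ y + 11 → a[pos + 1] + a[3] > 6) ↔ x + 3*y < 4) ∧ w = 2 implies it.
Countermodel: at the initial state a = {[2] = -15215, [3] = 0, elsewhere 0}, b = 11, pos = 1, w = 2, x = 4, y = 0, the precondition holds but the weakest precondition fails.
Answer: invalid


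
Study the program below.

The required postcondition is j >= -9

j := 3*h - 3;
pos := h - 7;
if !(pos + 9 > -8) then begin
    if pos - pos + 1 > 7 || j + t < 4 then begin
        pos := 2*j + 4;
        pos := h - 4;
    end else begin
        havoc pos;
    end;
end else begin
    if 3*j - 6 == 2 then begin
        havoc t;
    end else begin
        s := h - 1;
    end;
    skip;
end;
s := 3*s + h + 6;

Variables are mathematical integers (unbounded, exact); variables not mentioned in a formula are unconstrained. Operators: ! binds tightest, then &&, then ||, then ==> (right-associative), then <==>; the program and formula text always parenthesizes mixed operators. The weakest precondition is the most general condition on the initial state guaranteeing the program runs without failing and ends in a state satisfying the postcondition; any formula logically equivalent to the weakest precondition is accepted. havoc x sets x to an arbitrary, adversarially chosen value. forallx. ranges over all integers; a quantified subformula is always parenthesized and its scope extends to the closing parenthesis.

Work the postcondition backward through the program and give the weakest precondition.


Working backward. After the program, j >= -9 must hold.
Before s := 3*s + h + 6: j >= -9
Then branch requires (j + t < 4 ==> j >= -9) && ((!(j + t < 4)) ==> j >= -9); else branch requires (3*j == 8 ==> j >= -9) && ((!(3*j == 8)) ==> j >= -9).
Before the if: ((!(pos > -17)) ==> ((j + t < 4 ==> j >= -9) && ((!(j + t < 4)) ==> j >= -9))) && (pos > -17 ==> ((3*j == 8 ==> j >= -9) && ((!(3*j == 8)) ==> j >= -9)))
Before pos := h - 7: ((!(h > -10)) ==> ((j + t < 4 ==> j >= -9) && ((!(j + t < 4)) ==> j >= -9))) && (h > -10 ==> ((3*j == 8 ==> j >= -9) && ((!(3*j == 8)) ==> j >= -9)))
Before j := 3*h - 3: ((!(h > -10)) ==> ((3*h + t < 7 ==> 3*h >= -6) && ((!(3*h + t < 7)) ==> 3*h >= -6))) && (h > -10 ==> ((9*h == 17 ==> 3*h >= -6) && ((!(9*h == 17)) ==> 3*h >= -6)))
Answer: WP = ((!(h > -10)) ==> ((3*h + t < 7 ==> 3*h >= -6) && ((!(3*h + t < 7)) ==> 3*h >= -6))) && (h > -10 ==> ((9*h == 17 ==> 3*h >= -6) && ((!(9*h == 17)) ==> 3*h >= -6)))


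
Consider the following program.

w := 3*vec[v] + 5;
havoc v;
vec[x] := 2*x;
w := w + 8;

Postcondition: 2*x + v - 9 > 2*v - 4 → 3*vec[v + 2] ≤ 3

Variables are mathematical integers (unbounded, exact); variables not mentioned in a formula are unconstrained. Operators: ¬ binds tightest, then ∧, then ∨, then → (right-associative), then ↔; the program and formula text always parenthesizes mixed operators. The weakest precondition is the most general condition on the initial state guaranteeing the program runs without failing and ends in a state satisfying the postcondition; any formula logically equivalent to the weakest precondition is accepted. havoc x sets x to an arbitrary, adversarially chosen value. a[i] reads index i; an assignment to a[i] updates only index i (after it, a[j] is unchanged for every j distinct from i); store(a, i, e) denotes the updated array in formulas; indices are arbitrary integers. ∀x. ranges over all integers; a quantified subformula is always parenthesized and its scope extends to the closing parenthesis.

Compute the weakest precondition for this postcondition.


Working backward. After the program, the postcondition 2*x + v - 9 > 2*v - 4 → 3*vec[v + 2] ≤ 3 must hold; in canonical form it is 2*x > v + 5 → 3*vec[v + 2] ≤ 3.
Before w := w + 8: 2*x > v + 5 → 3*vec[v + 2] ≤ 3
Before vec[x] := 2*x: 2*x > v + 5 → 3*store(vec, x, 2*x)[v + 2] ≤ 3
Before havoc v: ∀v_1. (2*x > v_1 + 5 → 3*store(vec, x, 2*x)[v_1 + 2] ≤ 3)
Before w := 3*vec[v] + 5: ∀v_1. (2*x > v_1 + 5 → 3*store(vec, x, 2*x)[v_1 + 2] ≤ 3)
Answer: WP = ∀v_1. (2*x > v_1 + 5 → 3*store(vec, x, 2*x)[v_1 + 2] ≤ 3)


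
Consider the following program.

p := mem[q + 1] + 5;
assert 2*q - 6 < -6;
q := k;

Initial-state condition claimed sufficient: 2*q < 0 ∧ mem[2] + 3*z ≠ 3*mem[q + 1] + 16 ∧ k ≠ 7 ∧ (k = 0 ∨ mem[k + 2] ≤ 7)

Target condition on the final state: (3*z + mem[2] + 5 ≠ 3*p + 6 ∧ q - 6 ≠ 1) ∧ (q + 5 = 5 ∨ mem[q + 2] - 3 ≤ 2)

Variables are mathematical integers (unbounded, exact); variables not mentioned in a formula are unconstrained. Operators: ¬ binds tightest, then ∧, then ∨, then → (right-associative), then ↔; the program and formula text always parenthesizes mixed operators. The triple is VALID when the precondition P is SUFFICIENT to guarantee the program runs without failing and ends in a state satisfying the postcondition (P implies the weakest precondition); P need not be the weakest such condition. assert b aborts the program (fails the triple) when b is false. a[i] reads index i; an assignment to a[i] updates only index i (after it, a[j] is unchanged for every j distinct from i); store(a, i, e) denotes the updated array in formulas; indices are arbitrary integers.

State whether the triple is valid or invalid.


Working backward. After the program, the postcondition (3*z + mem[2] + 5 ≠ 3*p + 6 ∧ q - 6 ≠ 1) ∧ (q + 5 = 5 ∨ mem[q + 2] - 3 ≤ 2) must hold; in canonical form it is mem[2] + 3*z ≠ 3*p + 1 ∧ q ≠ 7 ∧ (q = 0 ∨ mem[q + 2] ≤ 5).
Before q := k: mem[2] + 3*z ≠ 3*p + 1 ∧ k ≠ 7 ∧ (k = 0 ∨ mem[k + 2] ≤ 5)
Before assert 2*q - 6 < -6: 2*q < 0 ∧ mem[2] + 3*z ≠ 3*p + 1 ∧ k ≠ 7 ∧ (k = 0 ∨ mem[k + 2] ≤ 5)
Before p := mem[q + 1] + 5: 2*q < 0 ∧ mem[2] + 3*z ≠ 3*mem[q + 1] + 16 ∧ k ≠ 7 ∧ (k = 0 ∨ mem[k + 2] ≤ 5)
The weakest precondition is 2*q < 0 ∧ mem[2] + 3*z ≠ 3*mem[q + 1] + 16 ∧ k ≠ 7 ∧ (k = 0 ∨ mem[k + 2] ≤ 5).
Check whether 2*q < 0 ∧ mem[2] + 3*z ≠ 3*mem[q + 1] + 16 ∧ k ≠ 7 ∧ (k = 0 ∨ mem[k + 2] ≤ 7) implies it.
Countermodel: at the initial state k = -1, mem = {[0] = -6, [1] = 6, [2] = -1, elsewhere -6}, q = -1, z = 0, the precondition holds but the weakest precondition fails.
Answer: invalid
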